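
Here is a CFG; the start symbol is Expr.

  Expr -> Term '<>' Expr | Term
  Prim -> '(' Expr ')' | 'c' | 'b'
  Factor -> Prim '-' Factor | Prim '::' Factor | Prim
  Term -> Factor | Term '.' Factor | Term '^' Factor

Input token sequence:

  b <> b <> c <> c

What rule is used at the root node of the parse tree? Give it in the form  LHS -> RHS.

Expr -> Term '<>' Expr

[Expr [Term [Factor [Prim b]]] <> [Expr [Term [Factor [Prim b]]] <> [Expr [Term [Factor [Prim c]]] <> [Expr [Term [Factor [Prim c]]]]]]]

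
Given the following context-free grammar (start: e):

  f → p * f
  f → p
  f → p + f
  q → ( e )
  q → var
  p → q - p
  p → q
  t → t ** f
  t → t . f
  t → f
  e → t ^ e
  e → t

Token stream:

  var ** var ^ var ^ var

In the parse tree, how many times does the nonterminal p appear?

[e [t [t [f [p [q var]]]] ** [f [p [q var]]]] ^ [e [t [f [p [q var]]]] ^ [e [t [f [p [q var]]]]]]]

4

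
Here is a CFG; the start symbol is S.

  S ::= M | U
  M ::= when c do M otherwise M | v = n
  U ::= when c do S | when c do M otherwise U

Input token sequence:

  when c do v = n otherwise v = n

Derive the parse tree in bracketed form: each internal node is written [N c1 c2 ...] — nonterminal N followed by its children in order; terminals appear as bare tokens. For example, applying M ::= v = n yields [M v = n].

[S [M when c do [M v = n] otherwise [M v = n]]]

S
M
when c do M otherwise M
when c do v = n otherwise M
when c do v = n otherwise v = n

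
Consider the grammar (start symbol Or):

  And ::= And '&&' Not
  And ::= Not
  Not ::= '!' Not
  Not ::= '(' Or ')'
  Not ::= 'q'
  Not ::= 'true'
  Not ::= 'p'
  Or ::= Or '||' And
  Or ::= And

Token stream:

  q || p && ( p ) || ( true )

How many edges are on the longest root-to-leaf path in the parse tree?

7

[Or [Or [Or [And [Not q]]] || [And [And [Not p]] && [Not ( [Or [And [Not p]]] )]]] || [And [Not ( [Or [And [Not true]]] )]]]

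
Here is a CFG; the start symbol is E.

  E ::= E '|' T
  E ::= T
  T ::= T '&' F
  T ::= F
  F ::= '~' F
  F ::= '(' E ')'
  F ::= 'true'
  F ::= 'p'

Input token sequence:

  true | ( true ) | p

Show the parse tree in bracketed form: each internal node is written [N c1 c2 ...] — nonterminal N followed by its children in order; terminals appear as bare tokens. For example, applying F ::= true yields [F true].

E
E | T
E | T | T
T | T | T
F | T | T
true | T | T
true | F | T
true | ( E ) | T
true | ( T ) | T
true | ( F ) | T
true | ( true ) | T
true | ( true ) | F
true | ( true ) | p

[E [E [E [T [F true]]] | [T [F ( [E [T [F true]]] )]]] | [T [F p]]]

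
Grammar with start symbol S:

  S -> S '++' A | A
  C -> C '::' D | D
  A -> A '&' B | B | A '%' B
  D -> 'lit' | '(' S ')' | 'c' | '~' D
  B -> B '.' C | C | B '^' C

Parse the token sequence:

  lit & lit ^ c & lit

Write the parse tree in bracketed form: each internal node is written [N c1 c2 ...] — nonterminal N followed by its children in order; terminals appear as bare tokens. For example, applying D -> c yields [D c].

S
A
A & B
A & B & B
B & B & B
C & B & B
D & B & B
lit & B & B
lit & B ^ C & B
lit & C ^ C & B
lit & D ^ C & B
lit & lit ^ C & B
lit & lit ^ D & B
lit & lit ^ c & B
lit & lit ^ c & C
lit & lit ^ c & D
lit & lit ^ c & lit

[S [A [A [A [B [C [D lit]]]] & [B [B [C [D lit]]] ^ [C [D c]]]] & [B [C [D lit]]]]]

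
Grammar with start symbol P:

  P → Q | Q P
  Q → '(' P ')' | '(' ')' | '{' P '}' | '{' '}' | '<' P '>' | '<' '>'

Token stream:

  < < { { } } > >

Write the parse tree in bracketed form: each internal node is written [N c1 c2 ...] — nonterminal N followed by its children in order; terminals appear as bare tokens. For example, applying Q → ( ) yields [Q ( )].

[P [Q < [P [Q < [P [Q { [P [Q { }]] }]] >]] >]]

P
Q
< P >
< Q >
< < P > >
< < Q > >
< < { P } > >
< < { Q } > >
< < { { } } > >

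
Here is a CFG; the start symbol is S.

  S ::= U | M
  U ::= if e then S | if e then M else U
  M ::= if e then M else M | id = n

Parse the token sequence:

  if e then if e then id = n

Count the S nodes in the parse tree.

[S [U if e then [S [U if e then [S [M id = n]]]]]]

3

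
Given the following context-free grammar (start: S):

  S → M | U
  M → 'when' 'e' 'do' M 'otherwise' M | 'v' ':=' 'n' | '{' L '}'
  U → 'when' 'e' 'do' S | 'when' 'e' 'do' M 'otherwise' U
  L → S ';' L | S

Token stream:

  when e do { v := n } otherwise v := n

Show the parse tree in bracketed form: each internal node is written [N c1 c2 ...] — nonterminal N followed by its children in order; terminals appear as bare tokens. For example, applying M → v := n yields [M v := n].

S
M
when e do M otherwise M
when e do { L } otherwise M
when e do { S } otherwise M
when e do { M } otherwise M
when e do { v := n } otherwise M
when e do { v := n } otherwise v := n

[S [M when e do [M { [L [S [M v := n]]] }] otherwise [M v := n]]]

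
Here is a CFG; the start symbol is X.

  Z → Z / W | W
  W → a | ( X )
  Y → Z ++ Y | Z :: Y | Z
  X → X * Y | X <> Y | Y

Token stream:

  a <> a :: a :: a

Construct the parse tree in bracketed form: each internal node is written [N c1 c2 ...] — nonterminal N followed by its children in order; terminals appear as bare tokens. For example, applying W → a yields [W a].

[X [X [Y [Z [W a]]]] <> [Y [Z [W a]] :: [Y [Z [W a]] :: [Y [Z [W a]]]]]]

X
X <> Y
Y <> Y
Z <> Y
W <> Y
a <> Y
a <> Z :: Y
a <> W :: Y
a <> a :: Y
a <> a :: Z :: Y
a <> a :: W :: Y
a <> a :: a :: Y
a <> a :: a :: Z
a <> a :: a :: W
a <> a :: a :: a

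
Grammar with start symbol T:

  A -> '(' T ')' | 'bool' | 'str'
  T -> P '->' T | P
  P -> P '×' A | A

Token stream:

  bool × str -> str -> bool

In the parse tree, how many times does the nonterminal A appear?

4

[T [P [P [A bool]] × [A str]] -> [T [P [A str]] -> [T [P [A bool]]]]]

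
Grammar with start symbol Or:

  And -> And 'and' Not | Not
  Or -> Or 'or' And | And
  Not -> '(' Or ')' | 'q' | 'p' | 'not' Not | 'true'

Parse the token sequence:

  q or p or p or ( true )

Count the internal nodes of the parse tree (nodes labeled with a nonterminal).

[Or [Or [Or [Or [And [Not q]]] or [And [Not p]]] or [And [Not p]]] or [And [Not ( [Or [And [Not true]]] )]]]

15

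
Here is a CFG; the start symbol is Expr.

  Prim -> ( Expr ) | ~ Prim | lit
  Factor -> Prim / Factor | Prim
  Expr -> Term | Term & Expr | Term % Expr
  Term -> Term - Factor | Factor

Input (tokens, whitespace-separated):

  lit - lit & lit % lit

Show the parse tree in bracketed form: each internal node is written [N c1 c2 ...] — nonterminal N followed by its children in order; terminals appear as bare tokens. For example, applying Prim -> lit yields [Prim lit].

[Expr [Term [Term [Factor [Prim lit]]] - [Factor [Prim lit]]] & [Expr [Term [Factor [Prim lit]]] % [Expr [Term [Factor [Prim lit]]]]]]

Expr
Term & Expr
Term - Factor & Expr
Factor - Factor & Expr
Prim - Factor & Expr
lit - Factor & Expr
lit - Prim & Expr
lit - lit & Expr
lit - lit & Term % Expr
lit - lit & Factor % Expr
lit - lit & Prim % Expr
lit - lit & lit % Expr
lit - lit & lit % Term
lit - lit & lit % Factor
lit - lit & lit % Prim
lit - lit & lit % lit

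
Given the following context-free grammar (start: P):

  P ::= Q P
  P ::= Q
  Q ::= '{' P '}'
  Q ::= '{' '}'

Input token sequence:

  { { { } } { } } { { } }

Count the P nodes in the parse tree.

[P [Q { [P [Q { [P [Q { }]] }] [P [Q { }]]] }] [P [Q { [P [Q { }]] }]]]

6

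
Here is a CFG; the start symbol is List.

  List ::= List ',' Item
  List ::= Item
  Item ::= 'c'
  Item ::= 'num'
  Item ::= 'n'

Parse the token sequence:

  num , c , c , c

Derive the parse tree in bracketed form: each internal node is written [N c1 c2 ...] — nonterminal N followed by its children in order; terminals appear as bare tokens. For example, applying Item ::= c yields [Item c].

List
List , Item
List , Item , Item
List , Item , Item , Item
Item , Item , Item , Item
num , Item , Item , Item
num , c , Item , Item
num , c , c , Item
num , c , c , c

[List [List [List [List [Item num]] , [Item c]] , [Item c]] , [Item c]]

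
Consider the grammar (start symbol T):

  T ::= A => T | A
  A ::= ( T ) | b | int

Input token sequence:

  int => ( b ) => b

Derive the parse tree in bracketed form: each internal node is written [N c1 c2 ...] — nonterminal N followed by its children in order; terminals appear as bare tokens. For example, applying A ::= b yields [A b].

T
A => T
int => T
int => A => T
int => ( T ) => T
int => ( A ) => T
int => ( b ) => T
int => ( b ) => A
int => ( b ) => b

[T [A int] => [T [A ( [T [A b]] )] => [T [A b]]]]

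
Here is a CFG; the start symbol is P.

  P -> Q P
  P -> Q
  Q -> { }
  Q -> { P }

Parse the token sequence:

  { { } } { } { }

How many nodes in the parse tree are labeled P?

4

[P [Q { [P [Q { }]] }] [P [Q { }] [P [Q { }]]]]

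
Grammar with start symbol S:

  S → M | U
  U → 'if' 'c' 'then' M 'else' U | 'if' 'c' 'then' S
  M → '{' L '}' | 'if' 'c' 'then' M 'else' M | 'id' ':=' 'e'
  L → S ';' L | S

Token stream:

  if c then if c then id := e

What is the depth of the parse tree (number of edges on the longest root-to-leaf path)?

6

[S [U if c then [S [U if c then [S [M id := e]]]]]]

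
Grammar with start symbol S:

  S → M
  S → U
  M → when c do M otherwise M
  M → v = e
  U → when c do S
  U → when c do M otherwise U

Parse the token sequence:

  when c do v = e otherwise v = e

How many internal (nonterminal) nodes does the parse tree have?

4

[S [M when c do [M v = e] otherwise [M v = e]]]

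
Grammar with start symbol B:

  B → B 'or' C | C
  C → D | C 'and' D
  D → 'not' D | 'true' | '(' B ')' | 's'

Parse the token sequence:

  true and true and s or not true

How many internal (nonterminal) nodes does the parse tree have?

11

[B [B [C [C [C [D true]] and [D true]] and [D s]]] or [C [D not [D true]]]]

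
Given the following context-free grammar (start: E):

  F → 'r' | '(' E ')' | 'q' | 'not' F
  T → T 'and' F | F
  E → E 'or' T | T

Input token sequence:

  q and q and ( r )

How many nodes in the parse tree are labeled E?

2

[E [T [T [T [F q]] and [F q]] and [F ( [E [T [F r]]] )]]]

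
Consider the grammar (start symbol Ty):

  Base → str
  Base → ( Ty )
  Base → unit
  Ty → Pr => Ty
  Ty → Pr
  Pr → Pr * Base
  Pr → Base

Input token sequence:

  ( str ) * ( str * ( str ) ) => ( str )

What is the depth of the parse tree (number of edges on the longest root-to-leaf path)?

9

[Ty [Pr [Pr [Base ( [Ty [Pr [Base str]]] )]] * [Base ( [Ty [Pr [Pr [Base str]] * [Base ( [Ty [Pr [Base str]]] )]]] )]] => [Ty [Pr [Base ( [Ty [Pr [Base str]]] )]]]]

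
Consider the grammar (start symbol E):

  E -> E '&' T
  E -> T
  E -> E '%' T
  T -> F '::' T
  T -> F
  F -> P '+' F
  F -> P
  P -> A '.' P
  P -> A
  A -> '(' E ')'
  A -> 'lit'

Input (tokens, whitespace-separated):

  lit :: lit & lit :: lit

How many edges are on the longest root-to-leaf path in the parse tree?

7

[E [E [T [F [P [A lit]]] :: [T [F [P [A lit]]]]]] & [T [F [P [A lit]]] :: [T [F [P [A lit]]]]]]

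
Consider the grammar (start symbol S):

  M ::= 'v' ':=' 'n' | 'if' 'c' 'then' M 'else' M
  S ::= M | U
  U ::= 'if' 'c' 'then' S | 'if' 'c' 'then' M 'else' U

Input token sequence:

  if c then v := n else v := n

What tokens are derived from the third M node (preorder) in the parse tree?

v := n

[S [M if c then [M v := n] else [M v := n]]]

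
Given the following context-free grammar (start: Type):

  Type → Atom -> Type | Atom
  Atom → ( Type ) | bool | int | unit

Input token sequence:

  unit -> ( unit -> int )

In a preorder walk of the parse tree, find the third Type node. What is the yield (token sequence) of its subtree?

unit -> int

[Type [Atom unit] -> [Type [Atom ( [Type [Atom unit] -> [Type [Atom int]]] )]]]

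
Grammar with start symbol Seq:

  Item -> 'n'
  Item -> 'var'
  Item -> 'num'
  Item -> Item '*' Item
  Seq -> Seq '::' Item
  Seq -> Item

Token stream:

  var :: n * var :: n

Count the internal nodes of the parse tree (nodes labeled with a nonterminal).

[Seq [Seq [Seq [Item var]] :: [Item [Item n] * [Item var]]] :: [Item n]]

8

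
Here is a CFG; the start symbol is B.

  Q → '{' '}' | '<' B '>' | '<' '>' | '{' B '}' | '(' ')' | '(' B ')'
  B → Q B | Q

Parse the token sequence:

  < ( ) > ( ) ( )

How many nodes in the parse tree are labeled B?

4

[B [Q < [B [Q ( )]] >] [B [Q ( )] [B [Q ( )]]]]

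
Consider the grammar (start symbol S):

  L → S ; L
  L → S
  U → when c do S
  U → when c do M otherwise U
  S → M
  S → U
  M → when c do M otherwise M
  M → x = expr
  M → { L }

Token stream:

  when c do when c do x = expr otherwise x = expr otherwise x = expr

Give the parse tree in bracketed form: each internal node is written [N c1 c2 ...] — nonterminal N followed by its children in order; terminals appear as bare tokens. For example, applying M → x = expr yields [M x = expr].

S
M
when c do M otherwise M
when c do when c do M otherwise M otherwise M
when c do when c do x = expr otherwise M otherwise M
when c do when c do x = expr otherwise x = expr otherwise M
when c do when c do x = expr otherwise x = expr otherwise x = expr

[S [M when c do [M when c do [M x = expr] otherwise [M x = expr]] otherwise [M x = expr]]]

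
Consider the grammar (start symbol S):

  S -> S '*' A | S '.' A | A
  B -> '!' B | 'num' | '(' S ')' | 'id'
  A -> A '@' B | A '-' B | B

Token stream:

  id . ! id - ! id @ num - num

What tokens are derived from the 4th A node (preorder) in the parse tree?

[S [S [A [B id]]] . [A [A [A [A [B ! [B id]]] - [B ! [B id]]] @ [B num]] - [B num]]]

! id - ! id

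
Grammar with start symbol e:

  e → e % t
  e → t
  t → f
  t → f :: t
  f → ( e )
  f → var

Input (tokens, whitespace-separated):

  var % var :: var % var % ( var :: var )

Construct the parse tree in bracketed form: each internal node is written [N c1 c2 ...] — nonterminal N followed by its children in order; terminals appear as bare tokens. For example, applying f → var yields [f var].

e
e % t
e % t % t
e % t % t % t
t % t % t % t
f % t % t % t
var % t % t % t
var % f :: t % t % t
var % var :: t % t % t
var % var :: f % t % t
var % var :: var % t % t
var % var :: var % f % t
var % var :: var % var % t
var % var :: var % var % f
var % var :: var % var % ( e )
var % var :: var % var % ( t )
var % var :: var % var % ( f :: t )
var % var :: var % var % ( var :: t )
var % var :: var % var % ( var :: f )
var % var :: var % var % ( var :: var )

[e [e [e [e [t [f var]]] % [t [f var] :: [t [f var]]]] % [t [f var]]] % [t [f ( [e [t [f var] :: [t [f var]]]] )]]]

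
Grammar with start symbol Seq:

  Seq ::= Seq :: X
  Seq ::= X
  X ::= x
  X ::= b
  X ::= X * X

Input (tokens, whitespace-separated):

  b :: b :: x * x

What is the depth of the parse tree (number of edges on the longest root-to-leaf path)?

[Seq [Seq [Seq [X b]] :: [X b]] :: [X [X x] * [X x]]]

4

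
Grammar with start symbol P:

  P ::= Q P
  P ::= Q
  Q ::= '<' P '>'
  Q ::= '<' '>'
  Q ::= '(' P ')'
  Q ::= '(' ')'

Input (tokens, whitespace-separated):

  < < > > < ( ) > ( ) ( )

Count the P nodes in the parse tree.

[P [Q < [P [Q < >]] >] [P [Q < [P [Q ( )]] >] [P [Q ( )] [P [Q ( )]]]]]

6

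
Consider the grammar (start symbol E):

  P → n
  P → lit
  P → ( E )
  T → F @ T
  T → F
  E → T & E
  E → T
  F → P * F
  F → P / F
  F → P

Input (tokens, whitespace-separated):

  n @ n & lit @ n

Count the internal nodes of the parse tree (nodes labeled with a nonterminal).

[E [T [F [P n]] @ [T [F [P n]]]] & [E [T [F [P lit]] @ [T [F [P n]]]]]]

14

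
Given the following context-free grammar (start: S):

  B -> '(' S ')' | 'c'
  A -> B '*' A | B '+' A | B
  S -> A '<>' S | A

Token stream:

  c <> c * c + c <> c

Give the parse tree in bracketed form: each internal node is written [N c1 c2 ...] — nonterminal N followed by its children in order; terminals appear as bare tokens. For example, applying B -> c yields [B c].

[S [A [B c]] <> [S [A [B c] * [A [B c] + [A [B c]]]] <> [S [A [B c]]]]]

S
A <> S
B <> S
c <> S
c <> A <> S
c <> B * A <> S
c <> c * A <> S
c <> c * B + A <> S
c <> c * c + A <> S
c <> c * c + B <> S
c <> c * c + c <> S
c <> c * c + c <> A
c <> c * c + c <> B
c <> c * c + c <> c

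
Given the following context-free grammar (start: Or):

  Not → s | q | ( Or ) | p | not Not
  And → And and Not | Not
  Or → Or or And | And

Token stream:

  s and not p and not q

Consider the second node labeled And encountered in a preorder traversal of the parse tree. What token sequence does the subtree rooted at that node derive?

s and not p

[Or [And [And [And [Not s]] and [Not not [Not p]]] and [Not not [Not q]]]]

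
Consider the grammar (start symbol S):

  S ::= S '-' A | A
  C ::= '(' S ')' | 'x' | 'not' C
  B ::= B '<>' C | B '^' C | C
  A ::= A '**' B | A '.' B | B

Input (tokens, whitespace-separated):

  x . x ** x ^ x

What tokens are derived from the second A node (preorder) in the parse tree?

x . x

[S [A [A [A [B [C x]]] . [B [C x]]] ** [B [B [C x]] ^ [C x]]]]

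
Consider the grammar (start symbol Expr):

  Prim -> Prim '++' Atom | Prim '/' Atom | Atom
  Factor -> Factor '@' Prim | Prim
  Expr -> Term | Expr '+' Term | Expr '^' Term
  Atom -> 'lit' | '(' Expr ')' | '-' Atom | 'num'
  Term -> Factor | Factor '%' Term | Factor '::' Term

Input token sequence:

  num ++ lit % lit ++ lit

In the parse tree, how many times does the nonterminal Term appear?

2

[Expr [Term [Factor [Prim [Prim [Atom num]] ++ [Atom lit]]] % [Term [Factor [Prim [Prim [Atom lit]] ++ [Atom lit]]]]]]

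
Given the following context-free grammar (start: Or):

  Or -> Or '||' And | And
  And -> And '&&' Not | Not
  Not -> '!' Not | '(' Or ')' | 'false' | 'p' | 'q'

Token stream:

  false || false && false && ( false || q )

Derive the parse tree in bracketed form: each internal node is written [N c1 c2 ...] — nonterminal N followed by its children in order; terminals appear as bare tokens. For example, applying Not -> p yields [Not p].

[Or [Or [And [Not false]]] || [And [And [And [Not false]] && [Not false]] && [Not ( [Or [Or [And [Not false]]] || [And [Not q]]] )]]]

Or
Or || And
And || And
Not || And
false || And
false || And && Not
false || And && Not && Not
false || Not && Not && Not
false || false && Not && Not
false || false && false && Not
false || false && false && ( Or )
false || false && false && ( Or || And )
false || false && false && ( And || And )
false || false && false && ( Not || And )
false || false && false && ( false || And )
false || false && false && ( false || Not )
false || false && false && ( false || q )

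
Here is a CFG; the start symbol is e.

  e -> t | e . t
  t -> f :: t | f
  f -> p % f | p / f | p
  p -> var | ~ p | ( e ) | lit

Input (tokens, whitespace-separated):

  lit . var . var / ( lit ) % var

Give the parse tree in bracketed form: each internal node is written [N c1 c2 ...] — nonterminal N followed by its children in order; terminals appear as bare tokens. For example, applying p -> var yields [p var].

[e [e [e [t [f [p lit]]]] . [t [f [p var]]]] . [t [f [p var] / [f [p ( [e [t [f [p lit]]]] )] % [f [p var]]]]]]

e
e . t
e . t . t
t . t . t
f . t . t
p . t . t
lit . t . t
lit . f . t
lit . p . t
lit . var . t
lit . var . f
lit . var . p / f
lit . var . var / f
lit . var . var / p % f
lit . var . var / ( e ) % f
lit . var . var / ( t ) % f
lit . var . var / ( f ) % f
lit . var . var / ( p ) % f
lit . var . var / ( lit ) % f
lit . var . var / ( lit ) % p
lit . var . var / ( lit ) % var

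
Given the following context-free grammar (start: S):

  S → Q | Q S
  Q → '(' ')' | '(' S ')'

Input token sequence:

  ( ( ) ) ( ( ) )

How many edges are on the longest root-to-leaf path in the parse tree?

[S [Q ( [S [Q ( )]] )] [S [Q ( [S [Q ( )]] )]]]

5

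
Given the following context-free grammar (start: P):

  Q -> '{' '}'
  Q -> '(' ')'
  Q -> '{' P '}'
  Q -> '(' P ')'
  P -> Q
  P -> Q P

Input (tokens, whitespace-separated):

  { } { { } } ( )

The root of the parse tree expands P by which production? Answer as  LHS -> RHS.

P -> Q P

[P [Q { }] [P [Q { [P [Q { }]] }] [P [Q ( )]]]]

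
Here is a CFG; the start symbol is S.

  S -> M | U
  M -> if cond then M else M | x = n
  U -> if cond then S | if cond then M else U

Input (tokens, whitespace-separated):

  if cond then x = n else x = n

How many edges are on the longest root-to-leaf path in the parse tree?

[S [M if cond then [M x = n] else [M x = n]]]

3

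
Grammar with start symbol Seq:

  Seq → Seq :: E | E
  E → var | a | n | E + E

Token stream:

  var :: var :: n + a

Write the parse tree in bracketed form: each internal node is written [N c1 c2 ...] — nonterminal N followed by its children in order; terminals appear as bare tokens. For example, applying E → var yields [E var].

[Seq [Seq [Seq [E var]] :: [E var]] :: [E [E n] + [E a]]]

Seq
Seq :: E
Seq :: E :: E
E :: E :: E
var :: E :: E
var :: var :: E
var :: var :: E + E
var :: var :: n + E
var :: var :: n + a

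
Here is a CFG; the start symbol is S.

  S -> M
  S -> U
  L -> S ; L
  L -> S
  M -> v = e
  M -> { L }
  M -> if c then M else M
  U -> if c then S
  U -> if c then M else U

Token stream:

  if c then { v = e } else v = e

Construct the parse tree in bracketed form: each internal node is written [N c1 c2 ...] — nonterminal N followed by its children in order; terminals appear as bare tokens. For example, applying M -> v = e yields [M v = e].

[S [M if c then [M { [L [S [M v = e]]] }] else [M v = e]]]

S
M
if c then M else M
if c then { L } else M
if c then { S } else M
if c then { M } else M
if c then { v = e } else M
if c then { v = e } else v = e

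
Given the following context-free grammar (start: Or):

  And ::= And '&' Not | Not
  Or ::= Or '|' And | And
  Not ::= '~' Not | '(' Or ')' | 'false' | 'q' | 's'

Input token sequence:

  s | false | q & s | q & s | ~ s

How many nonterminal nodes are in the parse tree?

[Or [Or [Or [Or [Or [And [Not s]]] | [And [Not false]]] | [And [And [Not q]] & [Not s]]] | [And [And [Not q]] & [Not s]]] | [And [Not ~ [Not s]]]]

20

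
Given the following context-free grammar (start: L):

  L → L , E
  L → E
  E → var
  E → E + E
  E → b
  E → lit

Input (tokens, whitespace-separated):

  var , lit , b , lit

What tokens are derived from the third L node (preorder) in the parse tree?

[L [L [L [L [E var]] , [E lit]] , [E b]] , [E lit]]

var , lit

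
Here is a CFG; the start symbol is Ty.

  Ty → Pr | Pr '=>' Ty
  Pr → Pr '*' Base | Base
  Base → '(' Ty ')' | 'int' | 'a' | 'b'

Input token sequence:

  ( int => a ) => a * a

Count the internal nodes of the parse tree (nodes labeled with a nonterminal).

14

[Ty [Pr [Base ( [Ty [Pr [Base int]] => [Ty [Pr [Base a]]]] )]] => [Ty [Pr [Pr [Base a]] * [Base a]]]]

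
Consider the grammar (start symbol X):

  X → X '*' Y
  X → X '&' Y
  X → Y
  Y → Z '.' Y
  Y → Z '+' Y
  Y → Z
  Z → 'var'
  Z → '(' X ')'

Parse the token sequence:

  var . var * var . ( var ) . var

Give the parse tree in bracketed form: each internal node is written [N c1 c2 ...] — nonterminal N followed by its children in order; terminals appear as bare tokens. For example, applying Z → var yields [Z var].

[X [X [Y [Z var] . [Y [Z var]]]] * [Y [Z var] . [Y [Z ( [X [Y [Z var]]] )] . [Y [Z var]]]]]

X
X * Y
Y * Y
Z . Y * Y
var . Y * Y
var . Z * Y
var . var * Y
var . var * Z . Y
var . var * var . Y
var . var * var . Z . Y
var . var * var . ( X ) . Y
var . var * var . ( Y ) . Y
var . var * var . ( Z ) . Y
var . var * var . ( var ) . Y
var . var * var . ( var ) . Z
var . var * var . ( var ) . var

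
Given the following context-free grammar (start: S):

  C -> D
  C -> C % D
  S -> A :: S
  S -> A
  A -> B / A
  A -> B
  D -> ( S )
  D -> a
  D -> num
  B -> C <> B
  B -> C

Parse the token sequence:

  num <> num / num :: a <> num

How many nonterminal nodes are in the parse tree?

20

[S [A [B [C [D num]] <> [B [C [D num]]]] / [A [B [C [D num]]]]] :: [S [A [B [C [D a]] <> [B [C [D num]]]]]]]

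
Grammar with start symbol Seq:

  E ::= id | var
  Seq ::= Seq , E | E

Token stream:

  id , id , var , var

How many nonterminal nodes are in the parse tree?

[Seq [Seq [Seq [Seq [E id]] , [E id]] , [E var]] , [E var]]

8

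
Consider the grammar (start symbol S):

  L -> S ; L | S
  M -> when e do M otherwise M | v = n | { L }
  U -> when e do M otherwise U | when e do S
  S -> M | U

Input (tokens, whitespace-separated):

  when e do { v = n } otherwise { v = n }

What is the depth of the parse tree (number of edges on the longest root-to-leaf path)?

[S [M when e do [M { [L [S [M v = n]]] }] otherwise [M { [L [S [M v = n]]] }]]]

6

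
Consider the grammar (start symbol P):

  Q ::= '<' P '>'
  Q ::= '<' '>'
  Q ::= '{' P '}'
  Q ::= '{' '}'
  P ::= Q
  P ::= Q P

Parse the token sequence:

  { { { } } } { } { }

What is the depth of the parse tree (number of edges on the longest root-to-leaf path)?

6

[P [Q { [P [Q { [P [Q { }]] }]] }] [P [Q { }] [P [Q { }]]]]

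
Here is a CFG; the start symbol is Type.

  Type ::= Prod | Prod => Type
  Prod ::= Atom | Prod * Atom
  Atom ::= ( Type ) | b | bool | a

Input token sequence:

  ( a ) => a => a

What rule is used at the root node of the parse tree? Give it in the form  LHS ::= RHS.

Type ::= Prod => Type

[Type [Prod [Atom ( [Type [Prod [Atom a]]] )]] => [Type [Prod [Atom a]] => [Type [Prod [Atom a]]]]]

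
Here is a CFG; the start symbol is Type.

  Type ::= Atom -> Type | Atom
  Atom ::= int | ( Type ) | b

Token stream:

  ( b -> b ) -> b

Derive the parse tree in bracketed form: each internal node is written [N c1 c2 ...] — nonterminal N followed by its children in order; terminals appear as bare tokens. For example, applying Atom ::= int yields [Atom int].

Type
Atom -> Type
( Type ) -> Type
( Atom -> Type ) -> Type
( b -> Type ) -> Type
( b -> Atom ) -> Type
( b -> b ) -> Type
( b -> b ) -> Atom
( b -> b ) -> b

[Type [Atom ( [Type [Atom b] -> [Type [Atom b]]] )] -> [Type [Atom b]]]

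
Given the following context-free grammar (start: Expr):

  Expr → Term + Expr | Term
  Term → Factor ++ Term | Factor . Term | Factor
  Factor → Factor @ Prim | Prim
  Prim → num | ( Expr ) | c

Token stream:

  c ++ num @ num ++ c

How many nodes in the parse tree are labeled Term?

3

[Expr [Term [Factor [Prim c]] ++ [Term [Factor [Factor [Prim num]] @ [Prim num]] ++ [Term [Factor [Prim c]]]]]]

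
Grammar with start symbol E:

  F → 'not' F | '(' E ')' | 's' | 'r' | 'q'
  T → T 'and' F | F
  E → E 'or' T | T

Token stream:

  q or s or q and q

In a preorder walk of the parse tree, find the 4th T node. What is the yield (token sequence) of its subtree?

[E [E [E [T [F q]]] or [T [F s]]] or [T [T [F q]] and [F q]]]

q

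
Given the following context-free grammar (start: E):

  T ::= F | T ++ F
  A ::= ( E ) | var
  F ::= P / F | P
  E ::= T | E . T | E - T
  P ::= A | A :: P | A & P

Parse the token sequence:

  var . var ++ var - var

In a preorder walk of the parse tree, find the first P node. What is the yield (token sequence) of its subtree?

[E [E [E [T [F [P [A var]]]]] . [T [T [F [P [A var]]]] ++ [F [P [A var]]]]] - [T [F [P [A var]]]]]

var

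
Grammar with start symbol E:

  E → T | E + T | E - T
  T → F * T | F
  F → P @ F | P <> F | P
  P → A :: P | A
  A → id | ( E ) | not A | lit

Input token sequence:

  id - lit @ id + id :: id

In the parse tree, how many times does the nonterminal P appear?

[E [E [E [T [F [P [A id]]]]] - [T [F [P [A lit]] @ [F [P [A id]]]]]] + [T [F [P [A id] :: [P [A id]]]]]]

5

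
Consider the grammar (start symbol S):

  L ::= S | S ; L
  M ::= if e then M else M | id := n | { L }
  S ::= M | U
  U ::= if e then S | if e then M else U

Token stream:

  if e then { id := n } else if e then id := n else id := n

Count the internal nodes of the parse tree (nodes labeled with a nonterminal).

9

[S [M if e then [M { [L [S [M id := n]]] }] else [M if e then [M id := n] else [M id := n]]]]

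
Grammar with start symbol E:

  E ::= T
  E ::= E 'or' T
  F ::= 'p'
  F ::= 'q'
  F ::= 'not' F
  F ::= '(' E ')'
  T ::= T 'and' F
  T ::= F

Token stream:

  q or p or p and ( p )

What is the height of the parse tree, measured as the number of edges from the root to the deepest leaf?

6

[E [E [E [T [F q]]] or [T [F p]]] or [T [T [F p]] and [F ( [E [T [F p]]] )]]]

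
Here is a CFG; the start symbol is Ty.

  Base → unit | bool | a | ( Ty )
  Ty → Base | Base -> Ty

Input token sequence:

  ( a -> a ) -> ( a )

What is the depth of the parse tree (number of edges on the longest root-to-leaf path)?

5

[Ty [Base ( [Ty [Base a] -> [Ty [Base a]]] )] -> [Ty [Base ( [Ty [Base a]] )]]]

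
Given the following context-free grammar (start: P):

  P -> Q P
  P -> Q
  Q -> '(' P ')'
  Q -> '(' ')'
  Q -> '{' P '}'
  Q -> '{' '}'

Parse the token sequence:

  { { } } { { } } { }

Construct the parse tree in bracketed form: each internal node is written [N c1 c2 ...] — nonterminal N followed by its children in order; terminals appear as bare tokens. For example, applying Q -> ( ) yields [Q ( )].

[P [Q { [P [Q { }]] }] [P [Q { [P [Q { }]] }] [P [Q { }]]]]

P
Q P
{ P } P
{ Q } P
{ { } } P
{ { } } Q P
{ { } } { P } P
{ { } } { Q } P
{ { } } { { } } P
{ { } } { { } } Q
{ { } } { { } } { }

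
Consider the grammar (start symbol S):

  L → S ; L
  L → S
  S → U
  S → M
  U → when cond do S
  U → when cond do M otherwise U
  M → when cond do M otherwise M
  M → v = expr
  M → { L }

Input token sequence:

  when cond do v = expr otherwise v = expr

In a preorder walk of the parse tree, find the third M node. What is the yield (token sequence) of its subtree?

[S [M when cond do [M v = expr] otherwise [M v = expr]]]

v = expr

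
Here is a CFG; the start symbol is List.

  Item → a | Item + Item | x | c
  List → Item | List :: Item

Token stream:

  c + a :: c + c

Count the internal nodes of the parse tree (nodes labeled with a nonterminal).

[List [List [Item [Item c] + [Item a]]] :: [Item [Item c] + [Item c]]]

8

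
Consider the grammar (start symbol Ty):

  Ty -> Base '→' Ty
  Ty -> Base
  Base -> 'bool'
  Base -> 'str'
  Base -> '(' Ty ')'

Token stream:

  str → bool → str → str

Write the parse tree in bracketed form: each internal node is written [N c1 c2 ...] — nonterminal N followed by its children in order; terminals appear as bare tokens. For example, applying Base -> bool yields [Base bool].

[Ty [Base str] → [Ty [Base bool] → [Ty [Base str] → [Ty [Base str]]]]]

Ty
Base → Ty
str → Ty
str → Base → Ty
str → bool → Ty
str → bool → Base → Ty
str → bool → str → Ty
str → bool → str → Base
str → bool → str → str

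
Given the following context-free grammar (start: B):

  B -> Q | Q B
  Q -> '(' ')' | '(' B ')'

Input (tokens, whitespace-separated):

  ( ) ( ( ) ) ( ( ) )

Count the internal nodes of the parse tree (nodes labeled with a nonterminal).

10

[B [Q ( )] [B [Q ( [B [Q ( )]] )] [B [Q ( [B [Q ( )]] )]]]]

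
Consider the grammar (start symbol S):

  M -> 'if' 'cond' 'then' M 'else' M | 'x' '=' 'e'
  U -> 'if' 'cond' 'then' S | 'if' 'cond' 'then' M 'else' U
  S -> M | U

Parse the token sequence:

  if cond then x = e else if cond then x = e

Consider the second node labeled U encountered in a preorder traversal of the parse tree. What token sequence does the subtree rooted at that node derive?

[S [U if cond then [M x = e] else [U if cond then [S [M x = e]]]]]

if cond then x = e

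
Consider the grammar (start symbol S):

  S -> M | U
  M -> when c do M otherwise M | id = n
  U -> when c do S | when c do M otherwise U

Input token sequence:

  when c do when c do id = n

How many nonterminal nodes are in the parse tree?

[S [U when c do [S [U when c do [S [M id = n]]]]]]

6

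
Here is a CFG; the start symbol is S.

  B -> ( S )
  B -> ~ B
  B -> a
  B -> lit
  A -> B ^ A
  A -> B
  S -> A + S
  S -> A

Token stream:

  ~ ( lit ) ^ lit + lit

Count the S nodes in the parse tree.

3

[S [A [B ~ [B ( [S [A [B lit]]] )]] ^ [A [B lit]]] + [S [A [B lit]]]]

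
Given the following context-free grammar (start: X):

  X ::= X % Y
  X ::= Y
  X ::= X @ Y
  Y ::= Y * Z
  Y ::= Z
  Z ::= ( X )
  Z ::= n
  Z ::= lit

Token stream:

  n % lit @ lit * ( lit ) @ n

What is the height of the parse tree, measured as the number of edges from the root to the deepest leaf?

7

[X [X [X [X [Y [Z n]]] % [Y [Z lit]]] @ [Y [Y [Z lit]] * [Z ( [X [Y [Z lit]]] )]]] @ [Y [Z n]]]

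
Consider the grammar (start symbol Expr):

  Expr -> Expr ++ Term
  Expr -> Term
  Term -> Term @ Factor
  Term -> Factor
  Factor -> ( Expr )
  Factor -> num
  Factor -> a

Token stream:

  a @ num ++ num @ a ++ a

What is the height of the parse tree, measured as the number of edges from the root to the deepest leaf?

6

[Expr [Expr [Expr [Term [Term [Factor a]] @ [Factor num]]] ++ [Term [Term [Factor num]] @ [Factor a]]] ++ [Term [Factor a]]]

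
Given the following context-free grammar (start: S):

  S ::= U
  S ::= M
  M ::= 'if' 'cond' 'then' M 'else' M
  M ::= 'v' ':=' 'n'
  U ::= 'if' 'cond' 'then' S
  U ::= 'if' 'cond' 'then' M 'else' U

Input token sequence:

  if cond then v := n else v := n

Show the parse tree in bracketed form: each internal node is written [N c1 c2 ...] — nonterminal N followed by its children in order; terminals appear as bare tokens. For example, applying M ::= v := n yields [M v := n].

S
M
if cond then M else M
if cond then v := n else M
if cond then v := n else v := n

[S [M if cond then [M v := n] else [M v := n]]]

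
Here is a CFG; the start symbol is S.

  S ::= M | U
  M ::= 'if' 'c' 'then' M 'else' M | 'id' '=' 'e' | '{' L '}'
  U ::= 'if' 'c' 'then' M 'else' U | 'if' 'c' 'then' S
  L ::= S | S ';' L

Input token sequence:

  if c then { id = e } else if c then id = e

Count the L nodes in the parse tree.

1

[S [U if c then [M { [L [S [M id = e]]] }] else [U if c then [S [M id = e]]]]]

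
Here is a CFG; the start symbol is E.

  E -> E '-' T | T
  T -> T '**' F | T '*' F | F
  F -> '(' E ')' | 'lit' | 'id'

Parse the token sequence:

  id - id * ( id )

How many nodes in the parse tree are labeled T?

4

[E [E [T [F id]]] - [T [T [F id]] * [F ( [E [T [F id]]] )]]]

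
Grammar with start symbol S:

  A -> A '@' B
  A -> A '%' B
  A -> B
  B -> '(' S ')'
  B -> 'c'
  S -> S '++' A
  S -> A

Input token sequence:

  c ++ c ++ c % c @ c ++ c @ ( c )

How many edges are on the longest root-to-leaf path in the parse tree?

[S [S [S [S [A [B c]]] ++ [A [B c]]] ++ [A [A [A [B c]] % [B c]] @ [B c]]] ++ [A [A [B c]] @ [B ( [S [A [B c]]] )]]]

6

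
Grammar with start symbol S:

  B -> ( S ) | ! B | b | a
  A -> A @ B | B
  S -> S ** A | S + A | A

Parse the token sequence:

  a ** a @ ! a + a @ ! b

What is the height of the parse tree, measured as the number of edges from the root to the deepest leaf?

[S [S [S [A [B a]]] ** [A [A [B a]] @ [B ! [B a]]]] + [A [A [B a]] @ [B ! [B b]]]]

5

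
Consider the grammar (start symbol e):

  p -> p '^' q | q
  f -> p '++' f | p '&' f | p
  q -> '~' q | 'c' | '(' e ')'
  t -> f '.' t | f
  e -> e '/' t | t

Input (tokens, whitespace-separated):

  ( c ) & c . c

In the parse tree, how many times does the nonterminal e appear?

[e [t [f [p [q ( [e [t [f [p [q c]]]]] )]] & [f [p [q c]]]] . [t [f [p [q c]]]]]]

2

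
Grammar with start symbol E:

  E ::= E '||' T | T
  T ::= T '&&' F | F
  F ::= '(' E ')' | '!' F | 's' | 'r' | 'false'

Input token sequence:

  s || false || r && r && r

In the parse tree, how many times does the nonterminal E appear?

[E [E [E [T [F s]]] || [T [F false]]] || [T [T [T [F r]] && [F r]] && [F r]]]

3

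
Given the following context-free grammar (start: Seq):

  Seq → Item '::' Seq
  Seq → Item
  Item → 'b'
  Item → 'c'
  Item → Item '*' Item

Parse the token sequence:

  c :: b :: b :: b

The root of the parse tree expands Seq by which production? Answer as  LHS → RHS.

Seq → Item '::' Seq

[Seq [Item c] :: [Seq [Item b] :: [Seq [Item b] :: [Seq [Item b]]]]]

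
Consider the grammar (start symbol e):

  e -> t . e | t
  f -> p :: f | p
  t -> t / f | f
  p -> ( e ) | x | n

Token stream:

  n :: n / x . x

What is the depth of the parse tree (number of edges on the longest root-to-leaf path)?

6

[e [t [t [f [p n] :: [f [p n]]]] / [f [p x]]] . [e [t [f [p x]]]]]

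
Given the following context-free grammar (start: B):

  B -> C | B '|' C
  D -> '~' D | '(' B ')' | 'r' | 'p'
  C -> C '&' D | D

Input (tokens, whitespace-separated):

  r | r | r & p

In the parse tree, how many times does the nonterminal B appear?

3

[B [B [B [C [D r]]] | [C [D r]]] | [C [C [D r]] & [D p]]]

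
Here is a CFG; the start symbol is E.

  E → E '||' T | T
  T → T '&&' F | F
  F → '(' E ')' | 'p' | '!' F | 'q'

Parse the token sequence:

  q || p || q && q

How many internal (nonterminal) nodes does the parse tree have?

11

[E [E [E [T [F q]]] || [T [F p]]] || [T [T [F q]] && [F q]]]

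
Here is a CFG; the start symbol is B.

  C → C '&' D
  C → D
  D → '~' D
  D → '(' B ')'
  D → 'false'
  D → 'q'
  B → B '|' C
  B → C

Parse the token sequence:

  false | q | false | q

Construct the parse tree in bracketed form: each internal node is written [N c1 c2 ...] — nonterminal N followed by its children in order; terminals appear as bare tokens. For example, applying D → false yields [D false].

B
B | C
B | C | C
B | C | C | C
C | C | C | C
D | C | C | C
false | C | C | C
false | D | C | C
false | q | C | C
false | q | D | C
false | q | false | C
false | q | false | D
false | q | false | q

[B [B [B [B [C [D false]]] | [C [D q]]] | [C [D false]]] | [C [D q]]]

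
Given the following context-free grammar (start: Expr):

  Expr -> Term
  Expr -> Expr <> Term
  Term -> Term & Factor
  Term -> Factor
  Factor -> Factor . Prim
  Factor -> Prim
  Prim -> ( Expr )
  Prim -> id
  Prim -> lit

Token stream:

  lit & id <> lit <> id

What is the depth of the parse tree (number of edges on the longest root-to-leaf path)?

[Expr [Expr [Expr [Term [Term [Factor [Prim lit]]] & [Factor [Prim id]]]] <> [Term [Factor [Prim lit]]]] <> [Term [Factor [Prim id]]]]

7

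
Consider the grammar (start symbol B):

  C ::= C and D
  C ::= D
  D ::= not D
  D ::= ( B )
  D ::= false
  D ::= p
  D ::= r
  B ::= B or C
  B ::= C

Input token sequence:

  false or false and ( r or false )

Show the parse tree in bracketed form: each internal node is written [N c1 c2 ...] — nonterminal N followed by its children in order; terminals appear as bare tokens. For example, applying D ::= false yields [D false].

[B [B [C [D false]]] or [C [C [D false]] and [D ( [B [B [C [D r]]] or [C [D false]]] )]]]

B
B or C
C or C
D or C
false or C
false or C and D
false or D and D
false or false and D
false or false and ( B )
false or false and ( B or C )
false or false and ( C or C )
false or false and ( D or C )
false or false and ( r or C )
false or false and ( r or D )
false or false and ( r or false )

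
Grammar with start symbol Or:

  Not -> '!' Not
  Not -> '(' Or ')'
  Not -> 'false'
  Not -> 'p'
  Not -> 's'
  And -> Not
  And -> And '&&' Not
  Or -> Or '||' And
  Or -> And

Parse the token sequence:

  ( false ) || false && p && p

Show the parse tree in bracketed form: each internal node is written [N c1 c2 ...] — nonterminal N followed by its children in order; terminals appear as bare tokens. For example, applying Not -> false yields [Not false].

[Or [Or [And [Not ( [Or [And [Not false]]] )]]] || [And [And [And [Not false]] && [Not p]] && [Not p]]]

Or
Or || And
And || And
Not || And
( Or ) || And
( And ) || And
( Not ) || And
( false ) || And
( false ) || And && Not
( false ) || And && Not && Not
( false ) || Not && Not && Not
( false ) || false && Not && Not
( false ) || false && p && Not
( false ) || false && p && p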